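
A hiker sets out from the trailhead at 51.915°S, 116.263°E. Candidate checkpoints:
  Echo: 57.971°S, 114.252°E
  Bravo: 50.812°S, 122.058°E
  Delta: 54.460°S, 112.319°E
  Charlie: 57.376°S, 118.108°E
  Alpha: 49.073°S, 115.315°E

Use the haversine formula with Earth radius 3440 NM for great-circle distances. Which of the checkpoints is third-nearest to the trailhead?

Distance to each, sorted:
Alpha: 174.4 NM
Delta: 208.5 NM
Bravo: 227.0 NM
Charlie: 334.0 NM
Echo: 370.1 NM
The third-nearest is Bravo at 227.0 NM.

Bravo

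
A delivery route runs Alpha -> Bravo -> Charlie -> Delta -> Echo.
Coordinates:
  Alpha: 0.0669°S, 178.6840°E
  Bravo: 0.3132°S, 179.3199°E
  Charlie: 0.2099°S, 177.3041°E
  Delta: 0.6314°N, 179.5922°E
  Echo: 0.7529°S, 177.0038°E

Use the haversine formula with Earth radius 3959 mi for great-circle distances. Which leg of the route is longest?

Leg distances:
Alpha→Bravo: 47.1 mi
Bravo→Charlie: 139.5 mi
Charlie→Delta: 168.4 mi
Delta→Echo: 202.8 mi
The longest leg is Delta–Echo at 202.8 mi.

Delta–Echo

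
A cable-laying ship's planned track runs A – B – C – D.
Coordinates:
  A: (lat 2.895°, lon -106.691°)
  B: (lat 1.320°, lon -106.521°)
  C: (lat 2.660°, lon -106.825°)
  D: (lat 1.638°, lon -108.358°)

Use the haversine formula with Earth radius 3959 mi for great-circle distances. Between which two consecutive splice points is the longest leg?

C–D

Leg distances:
A→B: 109.5 mi
B→C: 94.9 mi
C→D: 127.2 mi
The longest leg is C–D at 127.2 mi.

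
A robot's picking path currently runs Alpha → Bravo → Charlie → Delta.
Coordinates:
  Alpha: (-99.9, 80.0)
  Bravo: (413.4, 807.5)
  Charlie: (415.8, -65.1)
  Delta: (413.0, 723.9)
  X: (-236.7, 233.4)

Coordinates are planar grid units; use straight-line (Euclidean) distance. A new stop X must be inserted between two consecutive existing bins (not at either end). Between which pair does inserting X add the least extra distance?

Added distance for inserting X between each consecutive pair:
Alpha–Bravo: 182.5
Bravo–Charlie: 712.2
Charlie–Delta: 742.6
Smallest added distance is 182.5, inserting between Alpha and Bravo.

between Alpha and Bravo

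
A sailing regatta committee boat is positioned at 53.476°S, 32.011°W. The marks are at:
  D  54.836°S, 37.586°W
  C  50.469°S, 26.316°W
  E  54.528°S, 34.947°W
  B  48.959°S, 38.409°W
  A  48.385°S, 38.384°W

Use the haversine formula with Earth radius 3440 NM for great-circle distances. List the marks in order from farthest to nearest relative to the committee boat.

A, B, C, D, E

Distance from the committee boat at 53.476°S, 32.011°W to each:
A 48.385°S, 38.384°W: 389.0 NM
B 48.959°S, 38.409°W: 362.3 NM
C 50.469°S, 26.316°W: 277.3 NM
D 54.836°S, 37.586°W: 212.3 NM
E 54.528°S, 34.947°W: 121.3 NM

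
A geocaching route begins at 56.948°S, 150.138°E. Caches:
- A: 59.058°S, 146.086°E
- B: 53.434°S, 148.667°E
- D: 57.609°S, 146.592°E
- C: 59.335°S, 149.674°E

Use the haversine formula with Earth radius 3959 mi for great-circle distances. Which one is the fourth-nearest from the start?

B

Distance to each, sorted:
D: 140.1 mi
C: 165.8 mi
A: 207.9 mi
B: 249.6 mi
The fourth-nearest is B at 249.6 mi.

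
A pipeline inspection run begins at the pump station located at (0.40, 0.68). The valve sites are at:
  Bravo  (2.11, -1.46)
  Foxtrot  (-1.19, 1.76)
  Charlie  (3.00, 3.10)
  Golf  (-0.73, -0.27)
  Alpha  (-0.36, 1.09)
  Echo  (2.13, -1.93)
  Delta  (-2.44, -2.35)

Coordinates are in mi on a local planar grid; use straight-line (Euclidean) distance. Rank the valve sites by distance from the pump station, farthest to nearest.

Delta, Charlie, Echo, Bravo, Foxtrot, Golf, Alpha

Computing each straight-line distance from (0.40, 0.68):
Delta (-2.44, -2.35): 4.2 mi
Charlie (3.00, 3.10): 3.6 mi
Echo (2.13, -1.93): 3.1 mi
Bravo (2.11, -1.46): 2.7 mi
Foxtrot (-1.19, 1.76): 1.9 mi
Golf (-0.73, -0.27): 1.5 mi
Alpha (-0.36, 1.09): 0.9 mi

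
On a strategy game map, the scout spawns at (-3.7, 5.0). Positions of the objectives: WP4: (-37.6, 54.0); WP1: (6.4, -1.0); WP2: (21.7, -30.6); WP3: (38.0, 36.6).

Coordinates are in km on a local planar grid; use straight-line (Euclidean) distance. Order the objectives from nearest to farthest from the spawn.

Distances from the spawn:
WP1 (6.4, -1.0): 11.7 km
WP2 (21.7, -30.6): 43.7 km
WP3 (38.0, 36.6): 52.3 km
WP4 (-37.6, 54.0): 59.6 km

WP1, WP2, WP3, WP4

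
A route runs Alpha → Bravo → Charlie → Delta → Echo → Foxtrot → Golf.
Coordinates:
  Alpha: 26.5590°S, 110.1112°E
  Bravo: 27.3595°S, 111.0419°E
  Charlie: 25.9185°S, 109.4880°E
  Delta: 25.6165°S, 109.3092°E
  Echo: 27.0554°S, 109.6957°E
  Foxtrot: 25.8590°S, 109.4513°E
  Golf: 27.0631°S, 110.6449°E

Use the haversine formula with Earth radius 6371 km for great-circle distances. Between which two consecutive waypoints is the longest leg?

Bravo–Charlie

Leg distances:
Alpha→Bravo: 128.2 km
Bravo→Charlie: 222.5 km
Charlie→Delta: 38.1 km
Delta→Echo: 164.6 km
Echo→Foxtrot: 135.2 km
Foxtrot→Golf: 179.0 km
The longest leg is Bravo–Charlie at 222.5 km.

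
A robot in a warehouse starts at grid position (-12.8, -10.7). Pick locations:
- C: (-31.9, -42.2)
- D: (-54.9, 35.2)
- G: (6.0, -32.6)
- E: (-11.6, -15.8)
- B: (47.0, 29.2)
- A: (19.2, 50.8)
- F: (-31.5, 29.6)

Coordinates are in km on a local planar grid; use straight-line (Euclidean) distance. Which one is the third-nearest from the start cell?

Distance to each, sorted:
E: 5.2 km
G: 28.9 km
C: 36.8 km
F: 44.4 km
D: 62.3 km
A: 69.3 km
B: 71.9 km
The third-nearest is C at 36.8 km.

C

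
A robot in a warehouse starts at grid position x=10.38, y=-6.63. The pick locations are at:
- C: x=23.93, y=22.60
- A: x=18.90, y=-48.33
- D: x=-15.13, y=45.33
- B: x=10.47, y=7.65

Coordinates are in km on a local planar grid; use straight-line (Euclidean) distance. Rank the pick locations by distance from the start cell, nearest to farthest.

Distances from the start cell:
B x=10.47, y=7.65: 14.3 km
C x=23.93, y=22.60: 32.2 km
A x=18.90, y=-48.33: 42.6 km
D x=-15.13, y=45.33: 57.9 km

B, C, A, D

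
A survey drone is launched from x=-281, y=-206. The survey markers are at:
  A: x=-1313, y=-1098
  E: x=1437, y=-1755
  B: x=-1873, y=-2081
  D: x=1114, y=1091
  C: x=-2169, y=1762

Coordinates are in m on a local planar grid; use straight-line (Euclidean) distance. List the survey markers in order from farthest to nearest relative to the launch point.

Distance from the launch point at x=-281, y=-206 to each:
C x=-2169, y=1762: 2727.2 m
B x=-1873, y=-2081: 2459.7 m
E x=1437, y=-1755: 2313.2 m
D x=1114, y=1091: 1904.8 m
A x=-1313, y=-1098: 1364.1 m

C, B, E, D, A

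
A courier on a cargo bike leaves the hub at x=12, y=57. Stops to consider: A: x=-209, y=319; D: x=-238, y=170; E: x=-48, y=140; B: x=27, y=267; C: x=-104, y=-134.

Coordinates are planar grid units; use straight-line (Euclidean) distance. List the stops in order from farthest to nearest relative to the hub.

A, D, C, B, E

Computing each straight-line distance from x=12, y=57:
A x=-209, y=319: 342.8
D x=-238, y=170: 274.4
C x=-104, y=-134: 223.5
B x=27, y=267: 210.5
E x=-48, y=140: 102.4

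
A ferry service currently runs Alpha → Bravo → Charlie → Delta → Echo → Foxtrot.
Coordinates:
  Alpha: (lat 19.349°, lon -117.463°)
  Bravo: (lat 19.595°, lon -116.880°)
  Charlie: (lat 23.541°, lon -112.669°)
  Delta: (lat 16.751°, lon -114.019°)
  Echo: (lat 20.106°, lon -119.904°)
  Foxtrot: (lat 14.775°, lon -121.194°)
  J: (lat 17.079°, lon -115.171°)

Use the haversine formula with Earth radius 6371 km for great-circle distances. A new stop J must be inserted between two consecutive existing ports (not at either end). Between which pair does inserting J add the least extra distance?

Added distance for inserting J between each consecutive pair:
Alpha–Bravo: 615.6 km
Bravo–Charlie: 479.2 km
Charlie–Delta: 124.2 km
Delta–Echo: 5.4 km
Echo–Foxtrot: 686.4 km
Smallest added distance is 5.4 km, inserting between Delta and Echo.

between Delta and Echo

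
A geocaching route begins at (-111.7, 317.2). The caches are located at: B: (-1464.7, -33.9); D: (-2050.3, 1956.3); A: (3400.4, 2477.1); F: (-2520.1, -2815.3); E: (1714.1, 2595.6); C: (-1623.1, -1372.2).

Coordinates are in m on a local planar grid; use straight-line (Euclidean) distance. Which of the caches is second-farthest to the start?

F

Distance to each, sorted:
A: 4123.1 m
F: 3951.3 m
E: 2919.7 m
D: 2538.7 m
C: 2266.8 m
B: 1397.8 m
The second-farthest is F at 3951.3 m.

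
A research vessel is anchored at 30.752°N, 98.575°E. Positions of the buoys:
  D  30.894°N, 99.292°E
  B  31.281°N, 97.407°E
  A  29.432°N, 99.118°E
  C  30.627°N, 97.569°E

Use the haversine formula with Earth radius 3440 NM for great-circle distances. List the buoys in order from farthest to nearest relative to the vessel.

Distance from the vessel at 30.752°N, 98.575°E to each:
A 29.432°N, 99.118°E: 84.1 NM
B 31.281°N, 97.407°E: 68.0 NM
C 30.627°N, 97.569°E: 52.5 NM
D 30.894°N, 99.292°E: 37.9 NM

A, B, C, D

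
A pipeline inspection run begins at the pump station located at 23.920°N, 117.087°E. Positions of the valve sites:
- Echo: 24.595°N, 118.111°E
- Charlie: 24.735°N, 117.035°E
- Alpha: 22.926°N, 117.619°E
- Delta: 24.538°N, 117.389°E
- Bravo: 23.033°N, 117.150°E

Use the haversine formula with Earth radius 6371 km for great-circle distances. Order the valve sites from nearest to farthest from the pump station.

Delta, Charlie, Bravo, Alpha, Echo

Distance from the pump station at 23.920°N, 117.087°E to each:
Delta 24.538°N, 117.389°E: 75.2 km
Charlie 24.735°N, 117.035°E: 90.8 km
Bravo 23.033°N, 117.150°E: 98.8 km
Alpha 22.926°N, 117.619°E: 123.1 km
Echo 24.595°N, 118.111°E: 128.1 km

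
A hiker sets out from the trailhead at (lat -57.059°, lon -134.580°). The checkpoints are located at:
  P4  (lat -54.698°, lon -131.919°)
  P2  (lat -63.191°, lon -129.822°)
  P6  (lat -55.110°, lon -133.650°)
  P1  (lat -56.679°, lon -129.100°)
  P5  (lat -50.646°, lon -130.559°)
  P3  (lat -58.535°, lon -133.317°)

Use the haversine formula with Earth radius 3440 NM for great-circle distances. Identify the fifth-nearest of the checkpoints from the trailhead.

P2

Distances from the trailhead ((lat -57.059°, lon -134.580°)):
P3: 97.4 NM
P6: 121.1 NM
P4: 167.7 NM
P1: 181.2 NM
P2: 394.4 NM
P5: 410.3 NM
The fifth-nearest is P2 at 394.4 NM.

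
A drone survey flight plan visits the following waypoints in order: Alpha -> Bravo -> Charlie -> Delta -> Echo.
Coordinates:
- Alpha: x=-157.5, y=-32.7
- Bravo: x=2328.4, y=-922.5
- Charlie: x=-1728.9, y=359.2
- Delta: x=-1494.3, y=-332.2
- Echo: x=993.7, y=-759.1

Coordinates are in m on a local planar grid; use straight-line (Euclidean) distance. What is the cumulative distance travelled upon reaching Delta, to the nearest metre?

7625 m

Leg distances:
Alpha→Bravo: 2640.3 m  (cumulative 2640.3 m)
Bravo→Charlie: 4254.9 m  (cumulative 6895.3 m)
Charlie→Delta: 730.1 m  (cumulative 7625.4 m)
Cumulative distance at Delta ≈ 7625 m.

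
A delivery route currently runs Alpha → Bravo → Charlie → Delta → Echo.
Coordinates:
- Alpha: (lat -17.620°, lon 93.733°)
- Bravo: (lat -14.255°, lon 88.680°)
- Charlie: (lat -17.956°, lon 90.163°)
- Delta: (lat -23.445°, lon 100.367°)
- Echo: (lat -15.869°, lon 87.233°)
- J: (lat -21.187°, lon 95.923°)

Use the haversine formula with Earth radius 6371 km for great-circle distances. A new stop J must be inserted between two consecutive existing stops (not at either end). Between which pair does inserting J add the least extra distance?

between Charlie and Delta

Added distance for inserting J between each consecutive pair:
Alpha–Bravo: 888.3 km
Bravo–Charlie: 1348.3 km
Charlie–Delta: 0.0 km
Delta–Echo: 0.2 km
Smallest added distance is 0.0 km, inserting between Charlie and Delta.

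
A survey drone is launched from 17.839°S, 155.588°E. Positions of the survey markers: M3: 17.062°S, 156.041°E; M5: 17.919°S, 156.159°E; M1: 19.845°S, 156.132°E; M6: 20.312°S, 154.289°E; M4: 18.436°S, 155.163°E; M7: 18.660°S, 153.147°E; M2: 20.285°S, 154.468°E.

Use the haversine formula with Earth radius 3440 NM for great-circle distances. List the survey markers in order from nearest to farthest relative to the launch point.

Distance from the launch point at 17.839°S, 155.588°E to each:
M5 17.919°S, 156.159°E: 33.0 NM
M4 18.436°S, 155.163°E: 43.3 NM
M3 17.062°S, 156.041°E: 53.4 NM
M1 19.845°S, 156.132°E: 124.3 NM
M7 18.660°S, 153.147°E: 147.7 NM
M2 20.285°S, 154.468°E: 160.0 NM
M6 20.312°S, 154.289°E: 165.8 NM

M5, M4, M3, M1, M7, M2, M6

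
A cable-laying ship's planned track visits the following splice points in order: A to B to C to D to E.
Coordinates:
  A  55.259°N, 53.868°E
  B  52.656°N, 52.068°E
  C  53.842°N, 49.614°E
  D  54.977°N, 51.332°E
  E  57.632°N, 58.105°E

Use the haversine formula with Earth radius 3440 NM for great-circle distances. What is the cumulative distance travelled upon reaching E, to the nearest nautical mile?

Leg distances:
A→B: 168.7 NM  (cumulative 168.7 NM)
B→C: 113.3 NM  (cumulative 282.0 NM)
C→D: 90.8 NM  (cumulative 372.8 NM)
D→E: 276.0 NM  (cumulative 648.9 NM)
Cumulative distance at E ≈ 649 NM.

649 NM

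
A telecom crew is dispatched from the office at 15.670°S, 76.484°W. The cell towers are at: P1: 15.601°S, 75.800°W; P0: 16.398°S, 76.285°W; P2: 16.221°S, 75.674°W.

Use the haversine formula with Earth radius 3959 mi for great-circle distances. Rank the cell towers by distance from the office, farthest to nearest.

Distances from the office:
P2 16.221°S, 75.674°W: 65.9 mi
P0 16.398°S, 76.285°W: 52.0 mi
P1 15.601°S, 75.800°W: 45.8 mi

P2, P0, P1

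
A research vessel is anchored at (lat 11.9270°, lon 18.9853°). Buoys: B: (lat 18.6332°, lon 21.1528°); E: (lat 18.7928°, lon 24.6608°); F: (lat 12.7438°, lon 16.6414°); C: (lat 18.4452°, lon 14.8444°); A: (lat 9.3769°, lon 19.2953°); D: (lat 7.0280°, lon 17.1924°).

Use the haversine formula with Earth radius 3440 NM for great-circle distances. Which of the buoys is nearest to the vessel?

Distances from the vessel ((lat 11.9270°, lon 18.9853°)):
F: 146.0 NM
A: 154.2 NM
D: 312.7 NM
B: 421.7 NM
C: 459.0 NM
E: 527.0 NM
The nearest is F at 146.0 NM.

F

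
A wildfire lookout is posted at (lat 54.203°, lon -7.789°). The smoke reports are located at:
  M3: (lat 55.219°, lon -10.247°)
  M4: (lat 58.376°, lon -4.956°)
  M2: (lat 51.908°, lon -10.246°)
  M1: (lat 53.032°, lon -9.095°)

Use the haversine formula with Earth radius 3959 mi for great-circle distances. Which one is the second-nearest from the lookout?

M3

Distance to each, sorted:
M1: 97.0 mi
M3: 120.6 mi
M2: 188.5 mi
M4: 308.1 mi
The second-nearest is M3 at 120.6 mi.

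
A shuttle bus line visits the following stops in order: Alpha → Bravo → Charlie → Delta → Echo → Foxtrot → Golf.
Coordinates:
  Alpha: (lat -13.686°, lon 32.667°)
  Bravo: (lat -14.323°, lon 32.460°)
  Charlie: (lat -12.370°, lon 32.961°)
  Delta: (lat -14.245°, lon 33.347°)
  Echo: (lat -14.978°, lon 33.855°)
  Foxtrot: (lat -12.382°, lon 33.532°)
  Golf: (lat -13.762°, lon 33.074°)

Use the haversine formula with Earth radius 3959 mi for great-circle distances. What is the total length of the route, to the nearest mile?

Leg distances:
Alpha→Bravo: 46.2 mi  (cumulative 46.2 mi)
Bravo→Charlie: 139.1 mi  (cumulative 185.2 mi)
Charlie→Delta: 132.1 mi  (cumulative 317.4 mi)
Delta→Echo: 61.0 mi  (cumulative 378.4 mi)
Echo→Foxtrot: 180.7 mi  (cumulative 559.0 mi)
Foxtrot→Golf: 100.2 mi  (cumulative 659.3 mi)
Total route length ≈ 659 mi.

659 mi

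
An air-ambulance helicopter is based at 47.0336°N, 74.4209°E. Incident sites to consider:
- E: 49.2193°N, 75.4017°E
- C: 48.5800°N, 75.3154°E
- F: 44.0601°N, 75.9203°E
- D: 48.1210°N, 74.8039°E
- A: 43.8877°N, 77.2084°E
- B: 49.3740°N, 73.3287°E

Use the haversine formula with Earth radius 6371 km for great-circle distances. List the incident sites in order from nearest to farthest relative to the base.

D, C, E, B, F, A

Distances from the base:
D 48.1210°N, 74.8039°E: 124.3 km
C 48.5800°N, 75.3154°E: 184.5 km
E 49.2193°N, 75.4017°E: 253.7 km
B 49.3740°N, 73.3287°E: 272.5 km
F 44.0601°N, 75.9203°E: 350.6 km
A 43.8877°N, 77.2084°E: 411.8 km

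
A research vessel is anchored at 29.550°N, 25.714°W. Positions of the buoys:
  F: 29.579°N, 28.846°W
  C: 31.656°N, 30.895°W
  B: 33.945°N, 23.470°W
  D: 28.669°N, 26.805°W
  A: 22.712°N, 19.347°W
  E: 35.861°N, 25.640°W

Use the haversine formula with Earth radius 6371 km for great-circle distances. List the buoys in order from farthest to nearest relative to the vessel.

Computing each great-circle distance from 29.550°N, 25.714°W:
A 22.712°N, 19.347°W: 990.6 km
E 35.861°N, 25.640°W: 701.8 km
C 31.656°N, 30.895°W: 548.3 km
B 33.945°N, 23.470°W: 532.7 km
F 29.579°N, 28.846°W: 302.9 km
D 28.669°N, 26.805°W: 144.3 km

A, E, C, B, F, D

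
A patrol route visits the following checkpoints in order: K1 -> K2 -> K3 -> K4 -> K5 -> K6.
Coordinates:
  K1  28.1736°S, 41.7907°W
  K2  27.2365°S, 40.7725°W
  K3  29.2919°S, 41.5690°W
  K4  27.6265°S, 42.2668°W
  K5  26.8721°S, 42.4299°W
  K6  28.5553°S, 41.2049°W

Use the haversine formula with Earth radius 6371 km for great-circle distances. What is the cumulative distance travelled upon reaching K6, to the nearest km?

891 km

Leg distances:
K1→K2: 144.6 km  (cumulative 144.6 km)
K2→K3: 241.5 km  (cumulative 386.1 km)
K3→K4: 197.3 km  (cumulative 583.4 km)
K4→K5: 85.4 km  (cumulative 668.8 km)
K5→K6: 222.6 km  (cumulative 891.5 km)
Cumulative distance at K6 ≈ 891 km.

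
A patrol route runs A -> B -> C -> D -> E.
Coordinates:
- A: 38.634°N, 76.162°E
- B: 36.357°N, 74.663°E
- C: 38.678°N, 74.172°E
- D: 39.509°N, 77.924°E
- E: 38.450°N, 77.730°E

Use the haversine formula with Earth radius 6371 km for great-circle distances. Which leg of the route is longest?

C–D

Leg distances:
A→B: 285.6 km
B→C: 261.7 km
C→D: 336.7 km
D→E: 118.9 km
The longest leg is C–D at 336.7 km.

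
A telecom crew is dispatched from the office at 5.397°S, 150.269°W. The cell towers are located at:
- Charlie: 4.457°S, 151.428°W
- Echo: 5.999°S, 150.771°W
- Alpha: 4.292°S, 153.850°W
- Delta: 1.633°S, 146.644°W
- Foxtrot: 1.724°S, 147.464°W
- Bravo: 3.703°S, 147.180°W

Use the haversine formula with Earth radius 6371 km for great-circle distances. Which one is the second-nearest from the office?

Distance to each, sorted:
Echo: 87.0 km
Charlie: 165.6 km
Bravo: 390.8 km
Alpha: 415.3 km
Foxtrot: 513.5 km
Delta: 580.5 km
The second-nearest is Charlie at 165.6 km.

Charlie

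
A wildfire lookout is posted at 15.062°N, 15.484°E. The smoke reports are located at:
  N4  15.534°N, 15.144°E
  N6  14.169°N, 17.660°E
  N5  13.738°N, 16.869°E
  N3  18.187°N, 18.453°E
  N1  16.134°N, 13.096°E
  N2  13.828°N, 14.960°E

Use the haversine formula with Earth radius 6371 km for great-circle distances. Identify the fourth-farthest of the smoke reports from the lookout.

N5

Distance to each, sorted:
N3: 469.9 km
N1: 282.2 km
N6: 254.3 km
N5: 209.6 km
N2: 148.4 km
N4: 63.9 km
The fourth-farthest is N5 at 209.6 km.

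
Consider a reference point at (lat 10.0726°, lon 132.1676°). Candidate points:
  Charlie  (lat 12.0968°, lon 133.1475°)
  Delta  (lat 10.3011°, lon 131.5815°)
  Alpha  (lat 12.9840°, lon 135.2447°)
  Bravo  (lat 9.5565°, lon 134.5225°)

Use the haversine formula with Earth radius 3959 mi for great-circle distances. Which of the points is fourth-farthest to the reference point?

Delta

Distance to each, sorted:
Alpha: 289.6 mi
Bravo: 164.3 mi
Charlie: 154.8 mi
Delta: 42.9 mi
The fourth-farthest is Delta at 42.9 mi.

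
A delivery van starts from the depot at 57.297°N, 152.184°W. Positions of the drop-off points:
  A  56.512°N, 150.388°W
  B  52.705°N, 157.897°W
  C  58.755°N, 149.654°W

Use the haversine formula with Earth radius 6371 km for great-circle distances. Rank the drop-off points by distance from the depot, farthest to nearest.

B, C, A

Distance from the depot at 57.297°N, 152.184°W to each:
B 52.705°N, 157.897°W: 626.8 km
C 58.755°N, 149.654°W: 220.1 km
A 56.512°N, 150.388°W: 139.7 km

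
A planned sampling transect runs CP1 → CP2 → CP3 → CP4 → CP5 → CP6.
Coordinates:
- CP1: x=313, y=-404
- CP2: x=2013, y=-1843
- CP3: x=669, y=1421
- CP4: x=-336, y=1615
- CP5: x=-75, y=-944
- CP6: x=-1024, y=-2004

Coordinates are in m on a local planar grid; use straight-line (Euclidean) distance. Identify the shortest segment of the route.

CP3–CP4

Leg distances:
CP1→CP2: 2227.3 m
CP2→CP3: 3529.9 m
CP3→CP4: 1023.6 m
CP4→CP5: 2572.3 m
CP5→CP6: 1422.7 m
The shortest leg is CP3–CP4 at 1023.6 m.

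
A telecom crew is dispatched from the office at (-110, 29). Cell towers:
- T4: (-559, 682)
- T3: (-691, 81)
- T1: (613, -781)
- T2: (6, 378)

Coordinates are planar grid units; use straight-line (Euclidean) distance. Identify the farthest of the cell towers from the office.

T1

Distances from the office ((-110, 29)):
T1: 1085.7
T4: 792.5
T3: 583.3
T2: 367.8
The farthest is T1 at 1085.7.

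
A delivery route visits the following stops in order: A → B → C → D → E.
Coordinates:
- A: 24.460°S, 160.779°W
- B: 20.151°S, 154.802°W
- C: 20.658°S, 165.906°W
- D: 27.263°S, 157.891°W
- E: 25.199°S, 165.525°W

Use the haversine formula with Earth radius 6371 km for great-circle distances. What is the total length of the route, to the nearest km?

3829 km

Leg distances:
A→B: 779.3 km  (cumulative 779.3 km)
B→C: 1158.4 km  (cumulative 1937.7 km)
C→D: 1096.1 km  (cumulative 3033.8 km)
D→E: 795.1 km  (cumulative 3828.9 km)
Total route length ≈ 3829 km.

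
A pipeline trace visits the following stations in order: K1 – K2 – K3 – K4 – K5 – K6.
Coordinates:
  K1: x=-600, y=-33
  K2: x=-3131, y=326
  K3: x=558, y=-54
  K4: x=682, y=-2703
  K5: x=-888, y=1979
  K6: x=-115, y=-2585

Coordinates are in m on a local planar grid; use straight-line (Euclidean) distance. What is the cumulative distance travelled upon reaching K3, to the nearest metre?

6265 m

Leg distances:
K1→K2: 2556.3 m  (cumulative 2556.3 m)
K2→K3: 3708.5 m  (cumulative 6264.9 m)
Cumulative distance at K3 ≈ 6265 m.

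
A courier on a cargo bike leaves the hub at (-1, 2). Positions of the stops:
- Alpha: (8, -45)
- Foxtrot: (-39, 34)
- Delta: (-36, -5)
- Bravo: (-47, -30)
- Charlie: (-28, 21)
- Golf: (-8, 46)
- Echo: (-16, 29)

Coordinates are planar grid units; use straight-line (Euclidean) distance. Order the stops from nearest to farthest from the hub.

Echo, Charlie, Delta, Golf, Alpha, Foxtrot, Bravo

Computing each straight-line distance from (-1, 2):
Echo (-16, 29): 30.9
Charlie (-28, 21): 33.0
Delta (-36, -5): 35.7
Golf (-8, 46): 44.6
Alpha (8, -45): 47.9
Foxtrot (-39, 34): 49.7
Bravo (-47, -30): 56.0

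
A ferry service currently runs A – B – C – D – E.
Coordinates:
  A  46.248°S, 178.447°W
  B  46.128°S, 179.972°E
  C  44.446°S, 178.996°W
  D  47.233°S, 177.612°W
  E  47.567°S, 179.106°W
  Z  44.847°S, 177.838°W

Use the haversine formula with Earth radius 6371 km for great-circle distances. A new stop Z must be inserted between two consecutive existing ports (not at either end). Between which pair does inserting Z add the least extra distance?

Added distance for inserting Z between each consecutive pair:
A–B: 262.7 km
B–C: 120.5 km
C–D: 39.9 km
D–E: 465.3 km
Smallest added distance is 39.9 km, inserting between C and D.

between C and D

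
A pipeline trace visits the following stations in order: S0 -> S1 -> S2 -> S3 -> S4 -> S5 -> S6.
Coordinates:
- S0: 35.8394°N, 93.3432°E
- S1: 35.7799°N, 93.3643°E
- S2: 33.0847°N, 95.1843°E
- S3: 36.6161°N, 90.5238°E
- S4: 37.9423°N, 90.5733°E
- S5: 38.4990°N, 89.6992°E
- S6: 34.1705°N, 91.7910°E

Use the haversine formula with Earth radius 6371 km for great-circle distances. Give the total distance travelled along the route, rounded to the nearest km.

1691 km

Leg distances:
S0→S1: 6.9 km  (cumulative 6.9 km)
S1→S2: 343.0 km  (cumulative 349.9 km)
S2→S3: 578.7 km  (cumulative 928.6 km)
S3→S4: 147.5 km  (cumulative 1076.1 km)
S4→S5: 98.3 km  (cumulative 1174.4 km)
S5→S6: 516.4 km  (cumulative 1690.9 km)
Total route length ≈ 1691 km.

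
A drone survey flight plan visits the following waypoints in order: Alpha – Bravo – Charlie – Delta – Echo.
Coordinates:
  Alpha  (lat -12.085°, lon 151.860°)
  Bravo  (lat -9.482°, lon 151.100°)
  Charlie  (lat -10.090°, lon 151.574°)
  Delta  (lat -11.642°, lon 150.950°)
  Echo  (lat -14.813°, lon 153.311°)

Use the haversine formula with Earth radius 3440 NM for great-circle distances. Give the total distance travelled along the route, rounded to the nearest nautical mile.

544 NM

Leg distances:
Alpha→Bravo: 162.6 NM  (cumulative 162.6 NM)
Bravo→Charlie: 46.0 NM  (cumulative 208.6 NM)
Charlie→Delta: 100.2 NM  (cumulative 308.8 NM)
Delta→Echo: 235.1 NM  (cumulative 543.9 NM)
Total route length ≈ 544 NM.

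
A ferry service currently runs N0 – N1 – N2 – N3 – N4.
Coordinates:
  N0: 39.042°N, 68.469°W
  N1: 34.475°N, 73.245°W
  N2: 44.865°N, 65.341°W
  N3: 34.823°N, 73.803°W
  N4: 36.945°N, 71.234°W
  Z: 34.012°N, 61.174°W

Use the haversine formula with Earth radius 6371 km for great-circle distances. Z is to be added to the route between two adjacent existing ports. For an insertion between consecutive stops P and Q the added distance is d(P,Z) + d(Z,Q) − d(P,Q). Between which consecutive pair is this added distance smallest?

Added distance for inserting Z between each consecutive pair:
N0–N1: 1306.2 km
N1–N2: 1031.1 km
N2–N3: 1091.2 km
N3–N4: 1797.6 km
Smallest added distance is 1031.1 km, inserting between N1 and N2.

between N1 and N2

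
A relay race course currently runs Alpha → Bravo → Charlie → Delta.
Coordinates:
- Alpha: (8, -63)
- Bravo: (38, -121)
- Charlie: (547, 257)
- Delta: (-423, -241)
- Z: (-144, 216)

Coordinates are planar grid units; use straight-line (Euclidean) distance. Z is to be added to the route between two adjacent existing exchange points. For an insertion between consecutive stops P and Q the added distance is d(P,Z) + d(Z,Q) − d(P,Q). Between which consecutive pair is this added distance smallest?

between Charlie and Delta

Added distance for inserting Z between each consecutive pair:
Alpha–Bravo: 635.4
Bravo–Charlie: 441.2
Charlie–Delta: 137.3
Smallest added distance is 137.3, inserting between Charlie and Delta.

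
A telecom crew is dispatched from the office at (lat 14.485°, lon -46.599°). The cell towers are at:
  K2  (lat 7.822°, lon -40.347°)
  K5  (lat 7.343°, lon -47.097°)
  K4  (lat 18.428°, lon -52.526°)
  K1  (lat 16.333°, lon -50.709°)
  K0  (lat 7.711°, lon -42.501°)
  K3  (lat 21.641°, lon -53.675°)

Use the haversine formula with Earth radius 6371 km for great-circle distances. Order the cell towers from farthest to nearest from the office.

Distances from the office:
K3 (lat 21.641°, lon -53.675°): 1091.6 km
K2 (lat 7.822°, lon -40.347°): 1006.7 km
K0 (lat 7.711°, lon -42.501°): 875.8 km
K5 (lat 7.343°, lon -47.097°): 796.0 km
K4 (lat 18.428°, lon -52.526°): 769.1 km
K1 (lat 16.333°, lon -50.709°): 486.1 km

K3, K2, K0, K5, K4, K1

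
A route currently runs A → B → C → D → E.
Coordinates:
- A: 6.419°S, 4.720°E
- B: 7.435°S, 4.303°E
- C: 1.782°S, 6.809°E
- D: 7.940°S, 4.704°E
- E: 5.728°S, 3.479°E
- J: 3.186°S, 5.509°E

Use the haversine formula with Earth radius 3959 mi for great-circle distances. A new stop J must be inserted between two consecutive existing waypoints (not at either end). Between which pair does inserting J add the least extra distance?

Added distance for inserting J between each consecutive pair:
A–B: 459.2 mi
B–C: 10.2 mi
C–D: 15.8 mi
D–E: 383.2 mi
Smallest added distance is 10.2 mi, inserting between B and C.

between B and C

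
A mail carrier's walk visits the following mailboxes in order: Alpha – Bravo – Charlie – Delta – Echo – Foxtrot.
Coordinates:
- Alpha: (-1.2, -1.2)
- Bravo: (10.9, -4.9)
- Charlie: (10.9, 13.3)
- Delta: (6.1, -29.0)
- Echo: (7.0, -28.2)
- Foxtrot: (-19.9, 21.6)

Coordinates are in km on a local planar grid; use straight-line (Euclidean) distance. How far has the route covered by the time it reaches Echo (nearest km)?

Leg distances:
Alpha→Bravo: 12.7 km  (cumulative 12.7 km)
Bravo→Charlie: 18.2 km  (cumulative 30.9 km)
Charlie→Delta: 42.6 km  (cumulative 73.4 km)
Delta→Echo: 1.2 km  (cumulative 74.6 km)
Cumulative distance at Echo ≈ 75 km.

75 km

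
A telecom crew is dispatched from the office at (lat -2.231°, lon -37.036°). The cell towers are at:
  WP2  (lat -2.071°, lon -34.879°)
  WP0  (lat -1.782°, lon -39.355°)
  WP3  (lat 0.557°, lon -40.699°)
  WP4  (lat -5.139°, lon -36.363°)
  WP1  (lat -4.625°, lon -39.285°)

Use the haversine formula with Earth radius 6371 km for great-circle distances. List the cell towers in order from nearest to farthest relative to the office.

Computing each great-circle distance from (lat -2.231°, lon -37.036°):
WP2 (lat -2.071°, lon -34.879°): 240.3 km
WP0 (lat -1.782°, lon -39.355°): 262.5 km
WP4 (lat -5.139°, lon -36.363°): 331.9 km
WP1 (lat -4.625°, lon -39.285°): 364.9 km
WP3 (lat 0.557°, lon -40.699°): 511.8 km

WP2, WP0, WP4, WP1, WP3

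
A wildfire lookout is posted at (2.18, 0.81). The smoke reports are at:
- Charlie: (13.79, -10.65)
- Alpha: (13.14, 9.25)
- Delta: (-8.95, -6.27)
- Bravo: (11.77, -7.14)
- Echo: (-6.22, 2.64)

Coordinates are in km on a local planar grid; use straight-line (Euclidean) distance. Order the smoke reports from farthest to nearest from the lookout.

Charlie, Alpha, Delta, Bravo, Echo

Computing each straight-line distance from (2.18, 0.81):
Charlie (13.79, -10.65): 16.3 km
Alpha (13.14, 9.25): 13.8 km
Delta (-8.95, -6.27): 13.2 km
Bravo (11.77, -7.14): 12.5 km
Echo (-6.22, 2.64): 8.6 km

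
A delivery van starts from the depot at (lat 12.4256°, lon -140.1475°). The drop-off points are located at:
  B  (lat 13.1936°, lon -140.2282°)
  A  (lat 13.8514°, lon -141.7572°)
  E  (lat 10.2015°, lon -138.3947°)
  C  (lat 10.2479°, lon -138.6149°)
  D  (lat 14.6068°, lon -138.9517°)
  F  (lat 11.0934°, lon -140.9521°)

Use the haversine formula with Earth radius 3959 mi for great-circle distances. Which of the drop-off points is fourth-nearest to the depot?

D

Distances from the depot ((lat 12.4256°, lon -140.1475°)):
B: 53.3 mi
F: 106.9 mi
A: 146.4 mi
D: 170.8 mi
C: 182.8 mi
E: 194.2 mi
The fourth-nearest is D at 170.8 mi.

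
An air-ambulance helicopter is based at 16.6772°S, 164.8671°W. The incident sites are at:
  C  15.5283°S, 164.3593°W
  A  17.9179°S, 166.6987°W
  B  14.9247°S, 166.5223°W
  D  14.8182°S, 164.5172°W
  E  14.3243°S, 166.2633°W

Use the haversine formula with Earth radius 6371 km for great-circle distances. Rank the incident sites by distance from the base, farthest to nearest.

E, B, A, D, C

Distance from the base at 16.6772°S, 164.8671°W to each:
E 14.3243°S, 166.2633°W: 301.4 km
B 14.9247°S, 166.5223°W: 263.3 km
A 17.9179°S, 166.6987°W: 238.4 km
D 14.8182°S, 164.5172°W: 210.1 km
C 15.5283°S, 164.3593°W: 138.8 km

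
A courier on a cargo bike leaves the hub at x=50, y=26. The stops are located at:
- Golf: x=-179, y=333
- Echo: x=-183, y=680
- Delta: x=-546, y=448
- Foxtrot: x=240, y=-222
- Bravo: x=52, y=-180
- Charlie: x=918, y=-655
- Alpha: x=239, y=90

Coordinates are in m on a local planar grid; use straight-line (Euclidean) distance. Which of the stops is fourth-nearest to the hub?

Distances from the hub (x=50, y=26):
Alpha: 199.5 m
Bravo: 206.0 m
Foxtrot: 312.4 m
Golf: 383.0 m
Echo: 694.3 m
Delta: 730.3 m
Charlie: 1103.3 m
The fourth-nearest is Golf at 383.0 m.

Golf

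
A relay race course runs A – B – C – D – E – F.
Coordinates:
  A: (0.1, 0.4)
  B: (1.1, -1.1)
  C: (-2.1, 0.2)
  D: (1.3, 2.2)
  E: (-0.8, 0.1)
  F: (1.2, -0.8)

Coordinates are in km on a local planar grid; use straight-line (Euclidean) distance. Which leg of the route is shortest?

Leg distances:
A→B: 1.8 km
B→C: 3.5 km
C→D: 3.9 km
D→E: 3.0 km
E→F: 2.2 km
The shortest leg is A–B at 1.8 km.

A–B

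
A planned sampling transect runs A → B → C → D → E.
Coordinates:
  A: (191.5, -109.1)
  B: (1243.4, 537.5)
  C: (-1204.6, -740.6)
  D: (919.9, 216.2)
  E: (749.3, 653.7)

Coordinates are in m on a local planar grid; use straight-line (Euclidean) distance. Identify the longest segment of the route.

Leg distances:
A→B: 1234.7 m
B→C: 2761.6 m
C→D: 2330.0 m
D→E: 469.6 m
The longest leg is B–C at 2761.6 m.

B–C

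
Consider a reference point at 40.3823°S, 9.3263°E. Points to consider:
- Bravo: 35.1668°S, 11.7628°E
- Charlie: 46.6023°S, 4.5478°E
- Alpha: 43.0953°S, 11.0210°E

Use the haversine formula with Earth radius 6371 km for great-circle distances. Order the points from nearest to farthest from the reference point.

Alpha, Bravo, Charlie

Distance from the reference point at 40.3823°S, 9.3263°E to each:
Alpha 43.0953°S, 11.0210°E: 332.8 km
Bravo 35.1668°S, 11.7628°E: 618.1 km
Charlie 46.6023°S, 4.5478°E: 791.4 km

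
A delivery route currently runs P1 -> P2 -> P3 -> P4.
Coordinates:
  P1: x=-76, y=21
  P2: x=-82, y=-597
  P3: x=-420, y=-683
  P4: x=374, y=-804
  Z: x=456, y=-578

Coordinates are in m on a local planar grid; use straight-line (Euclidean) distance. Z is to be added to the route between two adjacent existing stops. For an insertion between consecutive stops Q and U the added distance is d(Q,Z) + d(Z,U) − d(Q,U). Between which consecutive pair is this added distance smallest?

Added distance for inserting Z between each consecutive pair:
P1–P2: 721.4 m
P2–P3: 1071.8 m
P3–P4: 319.5 m
Smallest added distance is 319.5 m, inserting between P3 and P4.

between P3 and P4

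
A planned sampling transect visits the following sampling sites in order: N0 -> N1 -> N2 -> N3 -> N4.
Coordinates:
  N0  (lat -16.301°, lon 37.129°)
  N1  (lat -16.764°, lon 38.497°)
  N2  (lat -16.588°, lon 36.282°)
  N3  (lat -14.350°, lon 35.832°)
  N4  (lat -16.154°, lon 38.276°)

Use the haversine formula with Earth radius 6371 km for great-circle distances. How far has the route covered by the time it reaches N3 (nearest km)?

645 km

Leg distances:
N0→N1: 154.6 km  (cumulative 154.6 km)
N1→N2: 236.7 km  (cumulative 391.4 km)
N2→N3: 253.5 km  (cumulative 644.9 km)
Cumulative distance at N3 ≈ 645 km.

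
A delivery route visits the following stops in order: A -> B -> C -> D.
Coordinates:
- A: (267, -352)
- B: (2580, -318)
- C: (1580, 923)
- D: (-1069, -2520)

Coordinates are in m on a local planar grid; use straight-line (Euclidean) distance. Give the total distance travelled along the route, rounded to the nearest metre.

Leg distances:
A→B: 2313.2 m  (cumulative 2313.2 m)
B→C: 1593.8 m  (cumulative 3907.0 m)
C→D: 4344.1 m  (cumulative 8251.1 m)
Total route length ≈ 8251 m.

8251 m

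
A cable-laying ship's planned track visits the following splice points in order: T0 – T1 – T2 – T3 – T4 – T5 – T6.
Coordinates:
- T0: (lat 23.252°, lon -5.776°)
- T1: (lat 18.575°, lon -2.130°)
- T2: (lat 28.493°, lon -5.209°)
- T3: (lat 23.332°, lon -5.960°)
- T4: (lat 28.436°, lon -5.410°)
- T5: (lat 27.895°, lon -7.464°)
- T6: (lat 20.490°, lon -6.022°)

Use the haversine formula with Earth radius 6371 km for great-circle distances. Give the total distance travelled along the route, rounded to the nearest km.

3985 km

Leg distances:
T0→T1: 643.2 km  (cumulative 643.2 km)
T1→T2: 1146.5 km  (cumulative 1789.7 km)
T2→T3: 578.8 km  (cumulative 2368.5 km)
T3→T4: 570.2 km  (cumulative 2938.7 km)
T4→T5: 210.1 km  (cumulative 3148.8 km)
T5→T6: 836.3 km  (cumulative 3985.1 km)
Total route length ≈ 3985 km.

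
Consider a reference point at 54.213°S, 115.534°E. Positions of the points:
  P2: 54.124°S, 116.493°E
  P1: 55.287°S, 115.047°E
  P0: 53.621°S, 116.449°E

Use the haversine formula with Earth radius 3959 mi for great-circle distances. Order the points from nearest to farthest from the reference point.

Distances from the reference point:
P2 54.124°S, 116.493°E: 39.3 mi
P0 53.621°S, 116.449°E: 55.3 mi
P1 55.287°S, 115.047°E: 76.7 mi

P2, P0, P1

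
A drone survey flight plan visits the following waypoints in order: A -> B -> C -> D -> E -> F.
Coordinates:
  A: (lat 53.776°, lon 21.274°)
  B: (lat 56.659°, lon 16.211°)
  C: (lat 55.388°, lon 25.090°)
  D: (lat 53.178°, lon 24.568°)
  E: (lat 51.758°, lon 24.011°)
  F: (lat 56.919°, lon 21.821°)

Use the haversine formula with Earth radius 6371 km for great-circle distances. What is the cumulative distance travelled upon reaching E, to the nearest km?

Leg distances:
A→B: 453.6 km  (cumulative 453.6 km)
B→C: 569.1 km  (cumulative 1022.7 km)
C→D: 248.1 km  (cumulative 1270.7 km)
D→E: 162.3 km  (cumulative 1433.1 km)
Cumulative distance at E ≈ 1433 km.

1433 km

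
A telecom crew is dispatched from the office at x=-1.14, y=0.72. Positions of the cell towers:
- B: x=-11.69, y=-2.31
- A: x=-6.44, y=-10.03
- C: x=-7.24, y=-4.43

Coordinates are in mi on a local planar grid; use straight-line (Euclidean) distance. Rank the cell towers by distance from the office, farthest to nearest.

Distance from the office at x=-1.14, y=0.72 to each:
A x=-6.44, y=-10.03: 12.0 mi
B x=-11.69, y=-2.31: 11.0 mi
C x=-7.24, y=-4.43: 8.0 mi

A, B, C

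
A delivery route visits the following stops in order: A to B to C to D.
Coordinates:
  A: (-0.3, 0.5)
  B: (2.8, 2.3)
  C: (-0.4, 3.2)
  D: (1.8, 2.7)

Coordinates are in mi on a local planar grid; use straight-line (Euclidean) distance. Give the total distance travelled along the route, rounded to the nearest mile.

Leg distances:
A→B: 3.6 mi  (cumulative 3.6 mi)
B→C: 3.3 mi  (cumulative 6.9 mi)
C→D: 2.3 mi  (cumulative 9.2 mi)
Total route length ≈ 9 mi.

9 mi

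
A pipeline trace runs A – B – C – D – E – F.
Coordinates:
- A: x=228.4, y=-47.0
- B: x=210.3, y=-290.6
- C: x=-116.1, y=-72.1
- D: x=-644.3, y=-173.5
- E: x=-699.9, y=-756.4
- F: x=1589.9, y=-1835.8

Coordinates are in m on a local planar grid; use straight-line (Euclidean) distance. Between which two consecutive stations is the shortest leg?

Leg distances:
A→B: 244.3 m
B→C: 392.8 m
C→D: 537.8 m
D→E: 585.5 m
E→F: 2531.5 m
The shortest leg is A–B at 244.3 m.

A–B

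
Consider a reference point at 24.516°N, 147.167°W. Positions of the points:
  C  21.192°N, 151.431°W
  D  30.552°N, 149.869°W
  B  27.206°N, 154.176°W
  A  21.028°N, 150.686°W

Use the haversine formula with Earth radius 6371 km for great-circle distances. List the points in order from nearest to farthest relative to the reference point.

A, C, D, B

Computing each great-circle distance from 24.516°N, 147.167°W:
A 21.028°N, 150.686°W: 529.7 km
C 21.192°N, 151.431°W: 572.2 km
D 30.552°N, 149.869°W: 722.0 km
B 27.206°N, 154.176°W: 762.3 km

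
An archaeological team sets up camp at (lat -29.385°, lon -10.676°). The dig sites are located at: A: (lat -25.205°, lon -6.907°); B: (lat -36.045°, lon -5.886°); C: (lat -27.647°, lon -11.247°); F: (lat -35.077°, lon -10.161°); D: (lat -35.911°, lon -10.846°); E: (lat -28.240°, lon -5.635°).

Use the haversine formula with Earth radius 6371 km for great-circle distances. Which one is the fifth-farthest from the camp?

Distances from the camp ((lat -29.385°, lon -10.676°)):
B: 865.3 km
D: 725.8 km
F: 634.8 km
A: 595.5 km
E: 507.3 km
C: 201.1 km
The fifth-farthest is E at 507.3 km.

E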